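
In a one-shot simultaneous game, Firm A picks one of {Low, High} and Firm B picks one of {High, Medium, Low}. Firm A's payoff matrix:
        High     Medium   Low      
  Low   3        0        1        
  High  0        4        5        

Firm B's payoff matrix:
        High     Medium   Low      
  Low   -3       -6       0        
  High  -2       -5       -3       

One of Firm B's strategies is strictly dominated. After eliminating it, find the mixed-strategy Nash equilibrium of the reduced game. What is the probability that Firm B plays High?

Firm B's strategy Medium is strictly dominated by High: -3 > -6 and -2 > -5. Eliminate Medium.
Set Firm A's expected payoff from Low equal to that from High:
  Firm A's payoff from Low: q·3 + (1−q)·1 = 2q + 1
  Firm A's payoff from High: q·0 + (1−q)·5 = -5q + 5
  2q + 1 = -5q + 5  ⇒  7q = 4  ⇒  q = 4/7.

q = 4/7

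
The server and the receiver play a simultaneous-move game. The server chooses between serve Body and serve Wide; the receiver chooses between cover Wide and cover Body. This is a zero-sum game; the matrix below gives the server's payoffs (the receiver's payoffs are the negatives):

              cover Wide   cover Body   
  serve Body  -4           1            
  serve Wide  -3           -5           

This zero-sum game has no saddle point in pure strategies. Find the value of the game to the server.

v = -23/7

The receiver's mix must leave the server indifferent between serve Body and serve Wide.
  the server's payoff to serve Body: q·(-4) + (1−q)·1 = -5q + 1
  the server's payoff to serve Wide: q·(-3) + (1−q)·(-5) = 2q - 5
  -5q + 1 = 2q - 5  ⇒  -7q = -6  ⇒  q = 6/7.
The value is the server's expected payoff against this mix (using serve Body): (6/7)·(-4) + (1/7)·1 = -23/7.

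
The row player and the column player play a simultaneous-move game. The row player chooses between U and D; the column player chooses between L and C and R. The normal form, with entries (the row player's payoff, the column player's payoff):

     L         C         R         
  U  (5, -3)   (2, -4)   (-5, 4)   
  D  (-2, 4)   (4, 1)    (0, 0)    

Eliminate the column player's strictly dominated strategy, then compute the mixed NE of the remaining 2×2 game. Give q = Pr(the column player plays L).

q = 5/12

The column player's strategy C is strictly dominated by L: -3 > -4 and 4 > 1. Eliminate C.
In a mixed equilibrium the row player is indifferent between U and D; this condition fixes q.
  the row player's payoff to U: q·5 + (1−q)·(-5) = 10q - 5
  the row player's payoff to D: q·(-2) + (1−q)·0 = -2q
  10q - 5 = -2q  ⇒  12q = 5  ⇒  q = 5/12.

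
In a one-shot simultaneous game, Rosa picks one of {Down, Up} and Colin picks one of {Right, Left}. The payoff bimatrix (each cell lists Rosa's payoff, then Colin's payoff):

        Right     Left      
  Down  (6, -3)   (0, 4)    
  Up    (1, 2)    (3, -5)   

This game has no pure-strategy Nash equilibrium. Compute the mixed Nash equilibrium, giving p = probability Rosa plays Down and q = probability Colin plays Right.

For Colin to be willing to mix, Colin must be indifferent between Right and Left, which pins down Rosa's mix.
  Colin's payoff from Right: p·(-3) + (1−p)·2 = -5p + 2
  Colin's payoff from Left: p·4 + (1−p)·(-5) = 9p - 5
  -5p + 2 = 9p - 5  ⇒  -14p = -7  ⇒  p = 1/2.
For Rosa to be willing to mix, Rosa must be indifferent between Down and Up, which pins down Colin's mix.
  Rosa's payoff to Down: q·6 + (1−q)·0 = 6q
  Rosa's payoff to Up: q·1 + (1−q)·3 = -2q + 3
  6q = -2q + 3  ⇒  8q = 3  ⇒  q = 3/8.

p = 1/2, q = 3/8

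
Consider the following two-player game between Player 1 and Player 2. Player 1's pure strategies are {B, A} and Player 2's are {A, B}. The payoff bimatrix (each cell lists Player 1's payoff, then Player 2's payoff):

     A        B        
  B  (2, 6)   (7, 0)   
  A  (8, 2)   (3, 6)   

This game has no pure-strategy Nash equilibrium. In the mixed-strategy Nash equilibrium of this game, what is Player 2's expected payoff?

18/5

For Player 2 to be willing to mix, Player 2 must be indifferent between A and B, which pins down Player 1's mix.
  Player 2's expected payoff from A: p·6 + (1−p)·2 = 4p + 2
  Player 2's expected payoff from B: p·0 + (1−p)·6 = -6p + 6
  4p + 2 = -6p + 6  ⇒  10p = 4  ⇒  p = 2/5.
At equilibrium Player 2 is indifferent across columns, so Player 2's payoff equals the payoff from A: (2/5)·6 + (3/5)·2 = 18/5.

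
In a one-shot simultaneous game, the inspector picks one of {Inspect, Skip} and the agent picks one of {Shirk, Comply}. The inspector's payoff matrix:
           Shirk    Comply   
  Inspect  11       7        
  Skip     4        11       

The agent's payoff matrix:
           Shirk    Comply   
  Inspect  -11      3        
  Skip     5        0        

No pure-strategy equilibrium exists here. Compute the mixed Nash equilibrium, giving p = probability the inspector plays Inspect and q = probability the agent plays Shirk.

The inspector's mix must leave the agent indifferent between Shirk and Comply.
  the agent's payoff to Shirk: p·(-11) + (1−p)·5 = -16p + 5
  the agent's payoff to Comply: p·3 + (1−p)·0 = 3p
  -16p + 5 = 3p  ⇒  -19p = -5  ⇒  p = 5/19.
For the inspector to be willing to mix, the inspector must be indifferent between Inspect and Skip, which pins down the agent's mix.
  the inspector's payoff to Inspect: q·11 + (1−q)·7 = 4q + 7
  the inspector's payoff to Skip: q·4 + (1−q)·11 = -7q + 11
  4q + 7 = -7q + 11  ⇒  11q = 4  ⇒  q = 4/11.

p = 5/19, q = 4/11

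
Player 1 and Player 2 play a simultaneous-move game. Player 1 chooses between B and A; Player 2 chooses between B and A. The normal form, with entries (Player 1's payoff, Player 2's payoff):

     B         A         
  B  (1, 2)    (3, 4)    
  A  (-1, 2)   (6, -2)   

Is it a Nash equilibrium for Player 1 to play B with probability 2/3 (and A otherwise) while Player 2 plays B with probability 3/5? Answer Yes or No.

Yes

Check Player 2's indifference given Player 1's mix p = 2/3:
  payoff from B = 2; payoff from A = 2 — equal.
Check Player 1's indifference given Player 2's mix q = 3/5:
  payoff from B = 9/5; payoff from A = 9/5 — equal.
Both players are indifferent, so neither can profitably deviate.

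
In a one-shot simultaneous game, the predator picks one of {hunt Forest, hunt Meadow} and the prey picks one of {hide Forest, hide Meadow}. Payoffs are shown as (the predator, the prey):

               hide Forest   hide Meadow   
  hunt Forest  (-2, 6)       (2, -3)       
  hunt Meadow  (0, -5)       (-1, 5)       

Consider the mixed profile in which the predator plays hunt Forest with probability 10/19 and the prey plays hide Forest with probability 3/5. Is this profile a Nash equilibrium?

Check the prey's indifference given the predator's mix p = 10/19:
  payoff from hide Forest = 15/19; payoff from hide Meadow = 15/19 — equal.
Check the predator's indifference given the prey's mix q = 3/5:
  payoff from hunt Forest = -2/5; payoff from hunt Meadow = -2/5 — equal.
Both players are indifferent, so neither can profitably deviate.

Yes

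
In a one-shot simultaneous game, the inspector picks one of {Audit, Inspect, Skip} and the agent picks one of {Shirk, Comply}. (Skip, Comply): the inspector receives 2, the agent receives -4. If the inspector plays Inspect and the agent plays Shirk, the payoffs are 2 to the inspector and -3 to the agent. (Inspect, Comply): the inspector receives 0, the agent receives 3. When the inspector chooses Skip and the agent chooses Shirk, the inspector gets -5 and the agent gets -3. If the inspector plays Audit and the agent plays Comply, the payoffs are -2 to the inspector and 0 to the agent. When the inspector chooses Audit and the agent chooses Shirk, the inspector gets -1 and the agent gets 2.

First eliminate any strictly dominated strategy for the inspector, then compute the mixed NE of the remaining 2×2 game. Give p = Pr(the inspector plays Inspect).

The inspector's strategy Audit is strictly dominated by Inspect: 2 > -1 and 0 > -2. Eliminate Audit.
The inspector's mix must leave the agent indifferent between Shirk and Comply.
  the agent's payoff from Shirk: p·(-3) + (1−p)·(-3) = -3
  the agent's payoff from Comply: p·3 + (1−p)·(-4) = 7p - 4
  -3 = 7p - 4  ⇒  -7p = -1  ⇒  p = 1/7.

p = 1/7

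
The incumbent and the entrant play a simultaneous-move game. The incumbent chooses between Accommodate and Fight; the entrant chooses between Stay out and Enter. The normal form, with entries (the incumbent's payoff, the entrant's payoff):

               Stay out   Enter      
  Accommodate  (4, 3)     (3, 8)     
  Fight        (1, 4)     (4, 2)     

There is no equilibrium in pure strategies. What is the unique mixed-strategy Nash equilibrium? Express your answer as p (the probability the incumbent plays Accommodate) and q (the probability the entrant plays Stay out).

Set the entrant's expected payoff from Stay out equal to that from Enter:
  the entrant's expected payoff from Stay out: p·3 + (1−p)·4 = -p + 4
  the entrant's expected payoff from Enter: p·8 + (1−p)·2 = 6p + 2
  -p + 4 = 6p + 2  ⇒  -7p = -2  ⇒  p = 2/7.
The entrant's mix must leave the incumbent indifferent between Accommodate and Fight.
  the incumbent's payoff to Accommodate: q·4 + (1−q)·3 = q + 3
  the incumbent's payoff to Fight: q·1 + (1−q)·4 = -3q + 4
  q + 3 = -3q + 4  ⇒  4q = 1  ⇒  q = 1/4.

p = 2/7, q = 1/4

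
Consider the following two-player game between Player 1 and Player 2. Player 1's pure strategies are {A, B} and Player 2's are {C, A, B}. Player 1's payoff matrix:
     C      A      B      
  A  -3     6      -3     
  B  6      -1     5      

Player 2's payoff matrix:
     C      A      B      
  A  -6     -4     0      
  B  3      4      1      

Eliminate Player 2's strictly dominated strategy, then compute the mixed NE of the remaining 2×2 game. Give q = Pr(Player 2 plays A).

Player 2's strategy C is strictly dominated by A: -4 > -6 and 4 > 3. Eliminate C.
Set Player 1's expected payoff from A equal to that from B:
  Player 1's expected payoff from A: q·6 + (1−q)·(-3) = 9q - 3
  Player 1's expected payoff from B: q·(-1) + (1−q)·5 = -6q + 5
  9q - 3 = -6q + 5  ⇒  15q = 8  ⇒  q = 8/15.

q = 8/15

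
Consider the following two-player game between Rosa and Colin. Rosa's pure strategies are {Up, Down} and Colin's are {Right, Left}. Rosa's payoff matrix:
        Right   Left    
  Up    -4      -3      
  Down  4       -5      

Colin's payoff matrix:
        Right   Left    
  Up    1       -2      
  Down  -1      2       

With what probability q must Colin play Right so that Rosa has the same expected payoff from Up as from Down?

For Rosa to be willing to mix, Rosa must be indifferent between Up and Down, which pins down Colin's mix.
  Rosa's payoff to Up: q·(-4) + (1−q)·(-3) = -q - 3
  Rosa's payoff to Down: q·4 + (1−q)·(-5) = 9q - 5
  -q - 3 = 9q - 5  ⇒  -10q = -2  ⇒  q = 1/5.

q = 1/5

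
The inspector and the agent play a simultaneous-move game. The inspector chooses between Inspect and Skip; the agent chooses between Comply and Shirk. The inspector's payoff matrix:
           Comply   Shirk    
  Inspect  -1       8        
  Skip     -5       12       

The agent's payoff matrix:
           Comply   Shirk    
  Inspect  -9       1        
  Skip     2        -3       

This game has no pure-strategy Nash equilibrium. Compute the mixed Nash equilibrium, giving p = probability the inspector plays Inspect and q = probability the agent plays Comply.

p = 1/3, q = 1/2

The agent's indifference between Comply and Shirk determines the inspector's mixing probability p:
  the agent's expected payoff from Comply: p·(-9) + (1−p)·2 = -11p + 2
  the agent's expected payoff from Shirk: p·1 + (1−p)·(-3) = 4p - 3
  -11p + 2 = 4p - 3  ⇒  -15p = -5  ⇒  p = 1/3.
Set the inspector's expected payoff from Inspect equal to that from Skip:
  the inspector's expected payoff from Inspect: q·(-1) + (1−q)·8 = -9q + 8
  the inspector's expected payoff from Skip: q·(-5) + (1−q)·12 = -17q + 12
  -9q + 8 = -17q + 12  ⇒  8q = 4  ⇒  q = 1/2.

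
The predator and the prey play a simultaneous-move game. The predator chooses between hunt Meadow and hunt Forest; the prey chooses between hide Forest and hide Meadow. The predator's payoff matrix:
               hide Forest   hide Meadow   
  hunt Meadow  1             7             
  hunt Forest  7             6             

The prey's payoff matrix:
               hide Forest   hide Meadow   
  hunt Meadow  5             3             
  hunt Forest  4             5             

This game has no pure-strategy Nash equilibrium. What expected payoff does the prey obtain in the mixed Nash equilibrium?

In a mixed equilibrium the prey is indifferent between hide Forest and hide Meadow; this condition fixes p.
  the prey's expected payoff from hide Forest: p·5 + (1−p)·4 = p + 4
  the prey's expected payoff from hide Meadow: p·3 + (1−p)·5 = -2p + 5
  p + 4 = -2p + 5  ⇒  3p = 1  ⇒  p = 1/3.
At equilibrium the prey is indifferent across columns, so the prey's payoff equals the payoff from hide Forest: (1/3)·5 + (2/3)·4 = 13/3.

13/3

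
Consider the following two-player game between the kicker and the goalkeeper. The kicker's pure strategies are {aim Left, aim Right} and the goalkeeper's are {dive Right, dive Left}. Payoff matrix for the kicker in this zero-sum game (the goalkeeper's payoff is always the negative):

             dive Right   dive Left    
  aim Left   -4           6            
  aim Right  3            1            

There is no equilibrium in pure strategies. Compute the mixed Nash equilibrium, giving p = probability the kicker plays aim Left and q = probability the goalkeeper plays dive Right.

p = 1/6, q = 5/12

For the goalkeeper to be willing to mix, the goalkeeper must be indifferent between dive Right and dive Left, which pins down the kicker's mix.
  the goalkeeper's payoff to dive Right: p·4 + (1−p)·(-3) = 7p - 3
  the goalkeeper's payoff to dive Left: p·(-6) + (1−p)·(-1) = -5p - 1
  7p - 3 = -5p - 1  ⇒  12p = 2  ⇒  p = 1/6.
The kicker's indifference between aim Left and aim Right determines the goalkeeper's mixing probability q:
  the kicker's payoff from aim Left: q·(-4) + (1−q)·6 = -10q + 6
  the kicker's payoff from aim Right: q·3 + (1−q)·1 = 2q + 1
  -10q + 6 = 2q + 1  ⇒  -12q = -5  ⇒  q = 5/12.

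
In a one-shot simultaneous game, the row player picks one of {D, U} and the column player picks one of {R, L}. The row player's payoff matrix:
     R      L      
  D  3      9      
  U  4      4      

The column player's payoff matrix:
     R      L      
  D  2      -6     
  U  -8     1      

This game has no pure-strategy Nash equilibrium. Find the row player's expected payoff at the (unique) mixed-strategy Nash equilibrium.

Set the row player's expected payoff from D equal to that from U:
  the row player's payoff to D: q·3 + (1−q)·9 = -6q + 9
  the row player's payoff to U: q·4 + (1−q)·4 = 4
  -6q + 9 = 4  ⇒  -6q = -5  ⇒  q = 5/6.
At equilibrium the row player is indifferent across rows, so the row player's payoff equals the payoff from D: (5/6)·3 + (1/6)·9 = 4.

4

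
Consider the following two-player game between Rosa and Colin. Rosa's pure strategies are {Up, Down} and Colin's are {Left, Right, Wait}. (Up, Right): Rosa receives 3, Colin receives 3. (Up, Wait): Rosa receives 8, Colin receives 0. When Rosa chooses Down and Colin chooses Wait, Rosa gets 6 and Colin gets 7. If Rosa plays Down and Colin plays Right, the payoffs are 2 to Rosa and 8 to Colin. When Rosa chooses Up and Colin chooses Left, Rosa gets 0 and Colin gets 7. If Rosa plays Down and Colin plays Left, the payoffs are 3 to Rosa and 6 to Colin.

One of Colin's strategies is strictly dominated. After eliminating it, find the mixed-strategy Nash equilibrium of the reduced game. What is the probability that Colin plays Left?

q = 1/4

Colin's strategy Wait is strictly dominated by Right: 3 > 0 and 8 > 7. Eliminate Wait.
For Rosa to be willing to mix, Rosa must be indifferent between Up and Down, which pins down Colin's mix.
  Rosa's payoff to Up: q·0 + (1−q)·3 = -3q + 3
  Rosa's payoff to Down: q·3 + (1−q)·2 = q + 2
  -3q + 3 = q + 2  ⇒  -4q = -1  ⇒  q = 1/4.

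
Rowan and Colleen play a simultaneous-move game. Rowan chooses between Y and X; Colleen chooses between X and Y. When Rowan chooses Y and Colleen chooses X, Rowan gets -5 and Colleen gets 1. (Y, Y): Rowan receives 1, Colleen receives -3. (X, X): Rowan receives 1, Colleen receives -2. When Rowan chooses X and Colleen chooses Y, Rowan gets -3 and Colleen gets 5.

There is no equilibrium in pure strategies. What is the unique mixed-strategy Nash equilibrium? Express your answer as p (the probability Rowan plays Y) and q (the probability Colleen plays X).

In a mixed equilibrium Colleen is indifferent between X and Y; this condition fixes p.
  Colleen's payoff from X: p·1 + (1−p)·(-2) = 3p - 2
  Colleen's payoff from Y: p·(-3) + (1−p)·5 = -8p + 5
  3p - 2 = -8p + 5  ⇒  11p = 7  ⇒  p = 7/11.
Colleen's mix must leave Rowan indifferent between Y and X.
  Rowan's payoff to Y: q·(-5) + (1−q)·1 = -6q + 1
  Rowan's payoff to X: q·1 + (1−q)·(-3) = 4q - 3
  -6q + 1 = 4q - 3  ⇒  -10q = -4  ⇒  q = 2/5.

p = 7/11, q = 2/5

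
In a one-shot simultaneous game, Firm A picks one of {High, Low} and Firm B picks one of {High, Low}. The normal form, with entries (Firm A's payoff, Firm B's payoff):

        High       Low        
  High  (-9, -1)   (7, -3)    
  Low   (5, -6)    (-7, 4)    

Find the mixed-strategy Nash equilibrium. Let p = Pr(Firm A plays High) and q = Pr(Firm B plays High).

p = 5/6, q = 1/2

Set Firm B's expected payoff from High equal to that from Low:
  Firm B's payoff from High: p·(-1) + (1−p)·(-6) = 5p - 6
  Firm B's payoff from Low: p·(-3) + (1−p)·4 = -7p + 4
  5p - 6 = -7p + 4  ⇒  12p = 10  ⇒  p = 5/6.
Firm B's mix must leave Firm A indifferent between High and Low.
  Firm A's payoff to High: q·(-9) + (1−q)·7 = -16q + 7
  Firm A's payoff to Low: q·5 + (1−q)·(-7) = 12q - 7
  -16q + 7 = 12q - 7  ⇒  -28q = -14  ⇒  q = 1/2.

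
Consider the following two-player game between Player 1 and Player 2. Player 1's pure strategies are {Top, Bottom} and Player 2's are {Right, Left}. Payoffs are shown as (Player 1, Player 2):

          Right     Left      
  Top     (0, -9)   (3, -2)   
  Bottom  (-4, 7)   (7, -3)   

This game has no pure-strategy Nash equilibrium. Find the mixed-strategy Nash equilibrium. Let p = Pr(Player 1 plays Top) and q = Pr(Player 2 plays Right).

p = 10/17, q = 1/2

Player 2's indifference between Right and Left determines Player 1's mixing probability p:
  Player 2's payoff from Right: p·(-9) + (1−p)·7 = -16p + 7
  Player 2's payoff from Left: p·(-2) + (1−p)·(-3) = p - 3
  -16p + 7 = p - 3  ⇒  -17p = -10  ⇒  p = 10/17.
In a mixed equilibrium Player 1 is indifferent between Top and Bottom; this condition fixes q.
  Player 1's payoff to Top: q·0 + (1−q)·3 = -3q + 3
  Player 1's payoff to Bottom: q·(-4) + (1−q)·7 = -11q + 7
  -3q + 3 = -11q + 7  ⇒  8q = 4  ⇒  q = 1/2.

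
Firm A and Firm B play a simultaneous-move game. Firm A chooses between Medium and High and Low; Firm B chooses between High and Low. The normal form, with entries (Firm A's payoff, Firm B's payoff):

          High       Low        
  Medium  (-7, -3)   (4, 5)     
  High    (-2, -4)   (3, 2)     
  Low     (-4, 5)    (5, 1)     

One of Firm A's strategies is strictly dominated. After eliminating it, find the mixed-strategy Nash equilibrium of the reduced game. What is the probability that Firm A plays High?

p = 2/5

Firm A's strategy Medium is strictly dominated by Low: -4 > -7 and 5 > 4. Eliminate Medium.
For Firm B to be willing to mix, Firm B must be indifferent between High and Low, which pins down Firm A's mix.
  Firm B's expected payoff from High: p·(-4) + (1−p)·5 = -9p + 5
  Firm B's expected payoff from Low: p·2 + (1−p)·1 = p + 1
  -9p + 5 = p + 1  ⇒  -10p = -4  ⇒  p = 2/5.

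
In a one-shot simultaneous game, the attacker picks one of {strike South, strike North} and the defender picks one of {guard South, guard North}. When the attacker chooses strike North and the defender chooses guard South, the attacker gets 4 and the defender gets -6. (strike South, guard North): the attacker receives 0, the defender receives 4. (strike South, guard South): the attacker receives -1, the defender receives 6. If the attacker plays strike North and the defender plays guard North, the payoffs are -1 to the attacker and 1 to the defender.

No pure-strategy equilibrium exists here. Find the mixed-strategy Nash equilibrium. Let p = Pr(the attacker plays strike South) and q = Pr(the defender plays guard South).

p = 7/9, q = 1/6

The attacker's mix must leave the defender indifferent between guard South and guard North.
  the defender's expected payoff from guard South: p·6 + (1−p)·(-6) = 12p - 6
  the defender's expected payoff from guard North: p·4 + (1−p)·1 = 3p + 1
  12p - 6 = 3p + 1  ⇒  9p = 7  ⇒  p = 7/9.
Set the attacker's expected payoff from strike South equal to that from strike North:
  the attacker's expected payoff from strike South: q·(-1) + (1−q)·0 = -q
  the attacker's expected payoff from strike North: q·4 + (1−q)·(-1) = 5q - 1
  -q = 5q - 1  ⇒  -6q = -1  ⇒  q = 1/6.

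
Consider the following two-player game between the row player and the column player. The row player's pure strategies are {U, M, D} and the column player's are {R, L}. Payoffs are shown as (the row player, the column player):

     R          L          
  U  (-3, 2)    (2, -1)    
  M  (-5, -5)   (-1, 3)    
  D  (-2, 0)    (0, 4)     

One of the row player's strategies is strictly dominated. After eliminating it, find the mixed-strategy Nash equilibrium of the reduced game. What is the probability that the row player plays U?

The row player's strategy M is strictly dominated by U: -3 > -5 and 2 > -1. Eliminate M.
The row player's mix must leave the column player indifferent between R and L.
  the column player's payoff from R: p·2 + (1−p)·0 = 2p
  the column player's payoff from L: p·(-1) + (1−p)·4 = -5p + 4
  2p = -5p + 4  ⇒  7p = 4  ⇒  p = 4/7.

p = 4/7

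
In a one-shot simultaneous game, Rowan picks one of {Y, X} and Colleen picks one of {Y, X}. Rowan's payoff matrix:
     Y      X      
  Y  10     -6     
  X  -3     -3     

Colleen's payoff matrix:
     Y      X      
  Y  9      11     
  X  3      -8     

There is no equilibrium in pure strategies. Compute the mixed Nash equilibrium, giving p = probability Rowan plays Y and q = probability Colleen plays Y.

p = 11/13, q = 3/16

For Colleen to be willing to mix, Colleen must be indifferent between Y and X, which pins down Rowan's mix.
  Colleen's expected payoff from Y: p·9 + (1−p)·3 = 6p + 3
  Colleen's expected payoff from X: p·11 + (1−p)·(-8) = 19p - 8
  6p + 3 = 19p - 8  ⇒  -13p = -11  ⇒  p = 11/13.
Colleen's mix must leave Rowan indifferent between Y and X.
  Rowan's expected payoff from Y: q·10 + (1−q)·(-6) = 16q - 6
  Rowan's expected payoff from X: q·(-3) + (1−q)·(-3) = -3
  16q - 6 = -3  ⇒  16q = 3  ⇒  q = 3/16.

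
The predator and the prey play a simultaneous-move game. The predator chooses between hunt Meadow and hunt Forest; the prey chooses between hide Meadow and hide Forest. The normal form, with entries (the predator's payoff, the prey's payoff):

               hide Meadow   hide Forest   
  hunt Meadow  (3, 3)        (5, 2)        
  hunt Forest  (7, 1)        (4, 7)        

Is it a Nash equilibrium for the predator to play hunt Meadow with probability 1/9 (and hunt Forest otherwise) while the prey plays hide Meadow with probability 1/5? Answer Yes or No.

No

Given the predator's mix p = 1/9, the prey's payoff from hide Meadow is 11/9 but from hide Forest is 58/9. The prey strictly prefers hide Forest, so the prey would not mix.
So the proposed profile is not a Nash equilibrium.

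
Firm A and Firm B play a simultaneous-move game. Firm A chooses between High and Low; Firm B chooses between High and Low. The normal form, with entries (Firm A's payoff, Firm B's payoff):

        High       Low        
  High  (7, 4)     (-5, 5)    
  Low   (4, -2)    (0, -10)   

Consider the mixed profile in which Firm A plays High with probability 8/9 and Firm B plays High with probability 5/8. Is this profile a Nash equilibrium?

Yes

Check Firm B's indifference given Firm A's mix p = 8/9:
  payoff from High = 10/3; payoff from Low = 10/3 — equal.
Check Firm A's indifference given Firm B's mix q = 5/8:
  payoff from High = 5/2; payoff from Low = 5/2 — equal.
Both players are indifferent, so neither can profitably deviate.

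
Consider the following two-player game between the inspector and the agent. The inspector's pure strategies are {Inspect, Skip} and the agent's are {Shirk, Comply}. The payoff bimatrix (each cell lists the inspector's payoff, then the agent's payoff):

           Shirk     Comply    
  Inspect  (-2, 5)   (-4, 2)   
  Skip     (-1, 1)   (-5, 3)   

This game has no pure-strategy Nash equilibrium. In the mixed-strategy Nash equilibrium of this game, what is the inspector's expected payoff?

Set the inspector's expected payoff from Inspect equal to that from Skip:
  the inspector's payoff from Inspect: q·(-2) + (1−q)·(-4) = 2q - 4
  the inspector's payoff from Skip: q·(-1) + (1−q)·(-5) = 4q - 5
  2q - 4 = 4q - 5  ⇒  -2q = -1  ⇒  q = 1/2.
At equilibrium the inspector is indifferent across rows, so the inspector's payoff equals the payoff from Inspect: (1/2)·(-2) + (1/2)·(-4) = -3.

-3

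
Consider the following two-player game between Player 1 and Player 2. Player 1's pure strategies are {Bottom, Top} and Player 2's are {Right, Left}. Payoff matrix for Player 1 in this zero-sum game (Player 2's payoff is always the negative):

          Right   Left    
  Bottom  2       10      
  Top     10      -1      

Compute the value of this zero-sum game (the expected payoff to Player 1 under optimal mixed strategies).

v = 102/19

In a mixed equilibrium Player 1 is indifferent between Bottom and Top; this condition fixes q.
  Player 1's expected payoff from Bottom: q·2 + (1−q)·10 = -8q + 10
  Player 1's expected payoff from Top: q·10 + (1−q)·(-1) = 11q - 1
  -8q + 10 = 11q - 1  ⇒  -19q = -11  ⇒  q = 11/19.
The value is Player 1's expected payoff against this mix (using Bottom): (11/19)·2 + (8/19)·10 = 102/19.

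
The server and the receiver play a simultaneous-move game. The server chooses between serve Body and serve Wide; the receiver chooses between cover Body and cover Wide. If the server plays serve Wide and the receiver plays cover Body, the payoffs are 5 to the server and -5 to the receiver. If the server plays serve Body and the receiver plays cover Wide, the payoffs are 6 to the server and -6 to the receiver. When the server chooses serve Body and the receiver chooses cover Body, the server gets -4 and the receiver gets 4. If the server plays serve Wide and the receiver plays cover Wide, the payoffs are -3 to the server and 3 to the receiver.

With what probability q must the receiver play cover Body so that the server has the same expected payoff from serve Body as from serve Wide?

The receiver's mix must leave the server indifferent between serve Body and serve Wide.
  the server's payoff from serve Body: q·(-4) + (1−q)·6 = -10q + 6
  the server's payoff from serve Wide: q·5 + (1−q)·(-3) = 8q - 3
  -10q + 6 = 8q - 3  ⇒  -18q = -9  ⇒  q = 1/2.

q = 1/2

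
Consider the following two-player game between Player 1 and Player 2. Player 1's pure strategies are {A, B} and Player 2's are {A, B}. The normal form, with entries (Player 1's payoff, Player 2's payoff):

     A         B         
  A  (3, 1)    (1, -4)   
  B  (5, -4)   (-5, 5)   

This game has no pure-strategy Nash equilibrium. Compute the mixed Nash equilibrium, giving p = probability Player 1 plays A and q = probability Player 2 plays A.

Player 2's indifference between A and B determines Player 1's mixing probability p:
  Player 2's payoff from A: p·1 + (1−p)·(-4) = 5p - 4
  Player 2's payoff from B: p·(-4) + (1−p)·5 = -9p + 5
  5p - 4 = -9p + 5  ⇒  14p = 9  ⇒  p = 9/14.
Set Player 1's expected payoff from A equal to that from B:
  Player 1's expected payoff from A: q·3 + (1−q)·1 = 2q + 1
  Player 1's expected payoff from B: q·5 + (1−q)·(-5) = 10q - 5
  2q + 1 = 10q - 5  ⇒  -8q = -6  ⇒  q = 3/4.

p = 9/14, q = 3/4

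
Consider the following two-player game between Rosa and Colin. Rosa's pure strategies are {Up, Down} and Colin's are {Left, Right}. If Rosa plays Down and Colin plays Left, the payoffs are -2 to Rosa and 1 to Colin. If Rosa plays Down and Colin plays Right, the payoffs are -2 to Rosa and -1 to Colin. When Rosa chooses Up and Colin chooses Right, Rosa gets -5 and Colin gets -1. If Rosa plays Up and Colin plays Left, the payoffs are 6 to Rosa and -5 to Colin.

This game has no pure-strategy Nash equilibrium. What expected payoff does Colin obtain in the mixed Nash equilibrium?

-1

For Colin to be willing to mix, Colin must be indifferent between Left and Right, which pins down Rosa's mix.
  Colin's payoff from Left: p·(-5) + (1−p)·1 = -6p + 1
  Colin's payoff from Right: p·(-1) + (1−p)·(-1) = -1
  -6p + 1 = -1  ⇒  -6p = -2  ⇒  p = 1/3.
At equilibrium Colin is indifferent across columns, so Colin's payoff equals the payoff from Left: (1/3)·(-5) + (2/3)·1 = -1.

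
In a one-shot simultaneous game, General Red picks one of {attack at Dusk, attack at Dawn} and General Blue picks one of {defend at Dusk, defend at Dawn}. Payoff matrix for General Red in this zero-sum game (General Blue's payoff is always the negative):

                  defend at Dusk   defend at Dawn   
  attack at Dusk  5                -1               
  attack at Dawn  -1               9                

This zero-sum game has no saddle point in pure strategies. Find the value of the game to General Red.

v = 11/4

Set General Red's expected payoff from attack at Dusk equal to that from attack at Dawn:
  General Red's expected payoff from attack at Dusk: q·5 + (1−q)·(-1) = 6q - 1
  General Red's expected payoff from attack at Dawn: q·(-1) + (1−q)·9 = -10q + 9
  6q - 1 = -10q + 9  ⇒  16q = 10  ⇒  q = 5/8.
The value is General Red's expected payoff against this mix (using attack at Dusk): (5/8)·5 + (3/8)·(-1) = 11/4.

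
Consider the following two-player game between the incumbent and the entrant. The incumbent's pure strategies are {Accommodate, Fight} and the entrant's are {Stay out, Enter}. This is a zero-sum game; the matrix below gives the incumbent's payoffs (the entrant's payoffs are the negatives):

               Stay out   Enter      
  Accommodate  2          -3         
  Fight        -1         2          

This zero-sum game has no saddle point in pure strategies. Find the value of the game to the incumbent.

For the incumbent to be willing to mix, the incumbent must be indifferent between Accommodate and Fight, which pins down the entrant's mix.
  the incumbent's expected payoff from Accommodate: q·2 + (1−q)·(-3) = 5q - 3
  the incumbent's expected payoff from Fight: q·(-1) + (1−q)·2 = -3q + 2
  5q - 3 = -3q + 2  ⇒  8q = 5  ⇒  q = 5/8.
The value is the incumbent's expected payoff against this mix (using Accommodate): (5/8)·2 + (3/8)·(-3) = 1/8.

v = 1/8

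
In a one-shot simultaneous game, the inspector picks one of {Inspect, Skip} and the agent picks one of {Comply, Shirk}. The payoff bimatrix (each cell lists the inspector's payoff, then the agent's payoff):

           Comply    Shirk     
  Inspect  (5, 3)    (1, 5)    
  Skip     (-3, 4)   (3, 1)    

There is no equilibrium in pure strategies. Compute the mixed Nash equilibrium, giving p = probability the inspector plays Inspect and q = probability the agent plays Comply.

The inspector's mix must leave the agent indifferent between Comply and Shirk.
  the agent's payoff from Comply: p·3 + (1−p)·4 = -p + 4
  the agent's payoff from Shirk: p·5 + (1−p)·1 = 4p + 1
  -p + 4 = 4p + 1  ⇒  -5p = -3  ⇒  p = 3/5.
The inspector's indifference between Inspect and Skip determines the agent's mixing probability q:
  the inspector's payoff from Inspect: q·5 + (1−q)·1 = 4q + 1
  the inspector's payoff from Skip: q·(-3) + (1−q)·3 = -6q + 3
  4q + 1 = -6q + 3  ⇒  10q = 2  ⇒  q = 1/5.

p = 3/5, q = 1/5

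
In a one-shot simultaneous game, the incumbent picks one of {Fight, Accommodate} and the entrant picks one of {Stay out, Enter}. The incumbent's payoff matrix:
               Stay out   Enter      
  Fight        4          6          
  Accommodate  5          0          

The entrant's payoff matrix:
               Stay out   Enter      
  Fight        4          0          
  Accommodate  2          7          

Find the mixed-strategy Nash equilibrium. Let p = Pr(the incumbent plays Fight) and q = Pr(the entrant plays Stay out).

p = 5/9, q = 6/7

In a mixed equilibrium the entrant is indifferent between Stay out and Enter; this condition fixes p.
  the entrant's payoff from Stay out: p·4 + (1−p)·2 = 2p + 2
  the entrant's payoff from Enter: p·0 + (1−p)·7 = -7p + 7
  2p + 2 = -7p + 7  ⇒  9p = 5  ⇒  p = 5/9.
Set the incumbent's expected payoff from Fight equal to that from Accommodate:
  the incumbent's expected payoff from Fight: q·4 + (1−q)·6 = -2q + 6
  the incumbent's expected payoff from Accommodate: q·5 + (1−q)·0 = 5q
  -2q + 6 = 5q  ⇒  -7q = -6  ⇒  q = 6/7.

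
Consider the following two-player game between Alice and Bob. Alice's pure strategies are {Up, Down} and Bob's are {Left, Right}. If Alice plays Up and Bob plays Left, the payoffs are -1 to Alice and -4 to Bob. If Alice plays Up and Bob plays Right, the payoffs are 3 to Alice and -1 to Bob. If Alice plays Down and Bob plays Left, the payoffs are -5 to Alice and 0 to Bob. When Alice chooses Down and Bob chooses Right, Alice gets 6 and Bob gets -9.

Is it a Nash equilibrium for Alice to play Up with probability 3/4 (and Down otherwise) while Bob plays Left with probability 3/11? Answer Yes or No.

Given Bob's mix q = 3/11, Alice's payoff from Up is 21/11 but from Down is 3. Alice strictly prefers Down, so Alice would not mix.
So the proposed profile is not a Nash equilibrium.

No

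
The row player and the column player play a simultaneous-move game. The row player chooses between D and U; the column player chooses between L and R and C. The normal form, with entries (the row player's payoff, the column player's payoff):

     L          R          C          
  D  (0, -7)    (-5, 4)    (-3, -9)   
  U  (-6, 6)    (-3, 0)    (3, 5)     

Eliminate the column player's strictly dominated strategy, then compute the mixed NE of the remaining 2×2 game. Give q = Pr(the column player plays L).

The column player's strategy C is strictly dominated by L: -7 > -9 and 6 > 5. Eliminate C.
In a mixed equilibrium the row player is indifferent between D and U; this condition fixes q.
  the row player's payoff to D: q·0 + (1−q)·(-5) = 5q - 5
  the row player's payoff to U: q·(-6) + (1−q)·(-3) = -3q - 3
  5q - 5 = -3q - 3  ⇒  8q = 2  ⇒  q = 1/4.

q = 1/4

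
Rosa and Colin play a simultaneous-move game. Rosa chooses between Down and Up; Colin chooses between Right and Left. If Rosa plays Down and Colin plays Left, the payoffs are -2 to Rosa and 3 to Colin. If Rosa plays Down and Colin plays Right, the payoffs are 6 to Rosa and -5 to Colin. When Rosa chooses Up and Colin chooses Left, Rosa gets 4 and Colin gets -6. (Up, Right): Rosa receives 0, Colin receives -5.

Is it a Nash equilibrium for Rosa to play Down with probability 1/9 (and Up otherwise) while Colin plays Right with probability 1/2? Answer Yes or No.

Check Colin's indifference given Rosa's mix p = 1/9:
  payoff from Right = -5; payoff from Left = -5 — equal.
Check Rosa's indifference given Colin's mix q = 1/2:
  payoff from Down = 2; payoff from Up = 2 — equal.
Both players are indifferent, so neither can profitably deviate.

Yes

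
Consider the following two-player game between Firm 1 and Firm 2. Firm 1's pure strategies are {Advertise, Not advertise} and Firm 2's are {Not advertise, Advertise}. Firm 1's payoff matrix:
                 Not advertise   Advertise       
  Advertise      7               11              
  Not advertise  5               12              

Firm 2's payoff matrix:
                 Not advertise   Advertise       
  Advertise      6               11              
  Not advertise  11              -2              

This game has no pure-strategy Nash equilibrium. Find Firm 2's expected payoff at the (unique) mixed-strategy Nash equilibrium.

Firm 2's indifference between Not advertise and Advertise determines Firm 1's mixing probability p:
  Firm 2's payoff to Not advertise: p·6 + (1−p)·11 = -5p + 11
  Firm 2's payoff to Advertise: p·11 + (1−p)·(-2) = 13p - 2
  -5p + 11 = 13p - 2  ⇒  -18p = -13  ⇒  p = 13/18.
At equilibrium Firm 2 is indifferent across columns, so Firm 2's payoff equals the payoff from Not advertise: (13/18)·6 + (5/18)·11 = 133/18.

133/18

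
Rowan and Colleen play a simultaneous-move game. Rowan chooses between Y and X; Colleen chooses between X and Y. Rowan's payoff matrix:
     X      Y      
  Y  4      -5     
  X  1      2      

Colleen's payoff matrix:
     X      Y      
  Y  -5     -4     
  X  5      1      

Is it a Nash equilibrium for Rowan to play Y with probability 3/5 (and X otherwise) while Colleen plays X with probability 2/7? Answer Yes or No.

No

Given Rowan's mix p = 3/5, Colleen's payoff from X is -1 but from Y is -2. Colleen strictly prefers X, so Colleen would not mix.
So the proposed profile is not a Nash equilibrium.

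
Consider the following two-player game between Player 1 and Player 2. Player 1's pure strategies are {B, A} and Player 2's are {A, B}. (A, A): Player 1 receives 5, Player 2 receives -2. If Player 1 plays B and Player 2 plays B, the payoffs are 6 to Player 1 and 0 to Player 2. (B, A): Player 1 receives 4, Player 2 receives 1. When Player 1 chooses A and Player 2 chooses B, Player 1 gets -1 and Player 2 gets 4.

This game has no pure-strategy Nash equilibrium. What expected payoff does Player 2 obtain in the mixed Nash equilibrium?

4/7

Player 2's indifference between A and B determines Player 1's mixing probability p:
  Player 2's payoff to A: p·1 + (1−p)·(-2) = 3p - 2
  Player 2's payoff to B: p·0 + (1−p)·4 = -4p + 4
  3p - 2 = -4p + 4  ⇒  7p = 6  ⇒  p = 6/7.
At equilibrium Player 2 is indifferent across columns, so Player 2's payoff equals the payoff from A: (6/7)·1 + (1/7)·(-2) = 4/7.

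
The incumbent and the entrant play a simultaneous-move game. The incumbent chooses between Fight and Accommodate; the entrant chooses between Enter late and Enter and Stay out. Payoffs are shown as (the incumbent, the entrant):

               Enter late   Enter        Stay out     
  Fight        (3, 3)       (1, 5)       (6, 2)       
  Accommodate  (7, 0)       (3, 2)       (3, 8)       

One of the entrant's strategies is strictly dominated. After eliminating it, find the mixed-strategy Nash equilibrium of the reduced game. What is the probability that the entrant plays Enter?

q = 3/5

The entrant's strategy Enter late is strictly dominated by Enter: 5 > 3 and 2 > 0. Eliminate Enter late.
The incumbent's indifference between Fight and Accommodate determines the entrant's mixing probability q:
  the incumbent's expected payoff from Fight: q·1 + (1−q)·6 = -5q + 6
  the incumbent's expected payoff from Accommodate: q·3 + (1−q)·3 = 3
  -5q + 6 = 3  ⇒  -5q = -3  ⇒  q = 3/5.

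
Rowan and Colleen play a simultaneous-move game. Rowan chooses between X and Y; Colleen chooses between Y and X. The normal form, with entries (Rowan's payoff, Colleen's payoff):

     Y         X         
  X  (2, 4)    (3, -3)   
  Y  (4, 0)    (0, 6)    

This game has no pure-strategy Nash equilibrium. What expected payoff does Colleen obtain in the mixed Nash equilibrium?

24/13

Rowan's mix must leave Colleen indifferent between Y and X.
  Colleen's payoff from Y: p·4 + (1−p)·0 = 4p
  Colleen's payoff from X: p·(-3) + (1−p)·6 = -9p + 6
  4p = -9p + 6  ⇒  13p = 6  ⇒  p = 6/13.
At equilibrium Colleen is indifferent across columns, so Colleen's payoff equals the payoff from Y: (6/13)·4 + (7/13)·0 = 24/13.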